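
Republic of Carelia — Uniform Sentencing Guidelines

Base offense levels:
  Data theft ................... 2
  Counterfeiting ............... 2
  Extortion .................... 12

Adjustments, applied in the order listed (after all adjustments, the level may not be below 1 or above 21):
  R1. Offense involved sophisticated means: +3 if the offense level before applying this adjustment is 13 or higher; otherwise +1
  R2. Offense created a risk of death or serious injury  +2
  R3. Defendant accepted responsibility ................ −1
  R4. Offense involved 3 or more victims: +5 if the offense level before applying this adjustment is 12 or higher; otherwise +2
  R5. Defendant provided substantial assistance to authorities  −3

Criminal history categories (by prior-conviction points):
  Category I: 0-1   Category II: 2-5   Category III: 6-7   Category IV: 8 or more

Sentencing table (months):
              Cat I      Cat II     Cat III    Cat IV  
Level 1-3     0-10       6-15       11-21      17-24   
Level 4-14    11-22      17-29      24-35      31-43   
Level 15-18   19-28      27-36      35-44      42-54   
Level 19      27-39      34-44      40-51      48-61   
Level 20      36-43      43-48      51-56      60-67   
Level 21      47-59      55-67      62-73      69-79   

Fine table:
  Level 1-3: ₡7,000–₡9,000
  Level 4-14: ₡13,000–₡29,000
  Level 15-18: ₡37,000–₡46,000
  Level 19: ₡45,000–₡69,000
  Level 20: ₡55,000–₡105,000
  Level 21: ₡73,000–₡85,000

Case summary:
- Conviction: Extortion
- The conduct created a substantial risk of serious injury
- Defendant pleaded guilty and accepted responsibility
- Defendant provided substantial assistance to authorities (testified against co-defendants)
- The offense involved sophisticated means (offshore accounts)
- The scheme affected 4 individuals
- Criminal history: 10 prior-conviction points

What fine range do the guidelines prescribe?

Base offense level for extortion: 12.
R1 applies (level before this adjustment is 12 < 13, so +1): 12 + 1 = 13.
R2 applies: 13 + 2 = 15.
R3 applies: 15 − 1 = 14.
R4 applies (level before this adjustment is 14 ≥ 12, so +5): 14 + 5 = 19.
R5 applies: 19 − 3 = 16.
Final offense level: 16.
Level 16 falls in the 15-18 band.
Fine table: Level 15-18 → ₡37,000–₡46,000.

₡37,000–₡46,000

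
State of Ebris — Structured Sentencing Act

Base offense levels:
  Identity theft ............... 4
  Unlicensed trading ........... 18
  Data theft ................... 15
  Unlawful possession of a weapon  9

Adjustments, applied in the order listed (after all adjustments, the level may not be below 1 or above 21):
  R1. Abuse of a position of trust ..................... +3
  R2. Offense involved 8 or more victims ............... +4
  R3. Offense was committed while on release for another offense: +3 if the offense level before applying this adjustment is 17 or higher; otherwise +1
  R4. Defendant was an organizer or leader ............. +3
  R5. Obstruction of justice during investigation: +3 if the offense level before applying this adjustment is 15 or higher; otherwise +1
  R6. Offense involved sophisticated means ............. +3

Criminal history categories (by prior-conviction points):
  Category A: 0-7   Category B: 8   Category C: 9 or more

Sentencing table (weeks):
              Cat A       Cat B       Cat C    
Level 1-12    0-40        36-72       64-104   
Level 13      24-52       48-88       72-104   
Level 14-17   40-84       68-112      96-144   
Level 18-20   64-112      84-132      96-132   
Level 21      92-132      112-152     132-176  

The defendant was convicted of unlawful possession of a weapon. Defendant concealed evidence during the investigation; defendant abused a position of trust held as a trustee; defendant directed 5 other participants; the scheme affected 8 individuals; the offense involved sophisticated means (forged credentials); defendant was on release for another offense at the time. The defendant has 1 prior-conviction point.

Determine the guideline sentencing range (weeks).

Base offense level for unlawful possession of a weapon: 9.
R1 applies: 9 + 3 = 12.
R2 applies: 12 + 4 = 16.
R3 applies (level before this adjustment is 16 < 17, so +1): 16 + 1 = 17.
R4 applies: 17 + 3 = 20.
R5 applies (level before this adjustment is 20 ≥ 15, so +3): 20 + 3 = 23.
R6 applies: 23 + 3 = 26.
Level 26 exceeds the maximum of 21; capped at 21.
Final offense level: 21.
Criminal history: 1 prior point → Category A (0-7).
Level 21 falls in the 21 band.
Grid: Level 21 × Category A = 92-132 weeks.

92-132 weeks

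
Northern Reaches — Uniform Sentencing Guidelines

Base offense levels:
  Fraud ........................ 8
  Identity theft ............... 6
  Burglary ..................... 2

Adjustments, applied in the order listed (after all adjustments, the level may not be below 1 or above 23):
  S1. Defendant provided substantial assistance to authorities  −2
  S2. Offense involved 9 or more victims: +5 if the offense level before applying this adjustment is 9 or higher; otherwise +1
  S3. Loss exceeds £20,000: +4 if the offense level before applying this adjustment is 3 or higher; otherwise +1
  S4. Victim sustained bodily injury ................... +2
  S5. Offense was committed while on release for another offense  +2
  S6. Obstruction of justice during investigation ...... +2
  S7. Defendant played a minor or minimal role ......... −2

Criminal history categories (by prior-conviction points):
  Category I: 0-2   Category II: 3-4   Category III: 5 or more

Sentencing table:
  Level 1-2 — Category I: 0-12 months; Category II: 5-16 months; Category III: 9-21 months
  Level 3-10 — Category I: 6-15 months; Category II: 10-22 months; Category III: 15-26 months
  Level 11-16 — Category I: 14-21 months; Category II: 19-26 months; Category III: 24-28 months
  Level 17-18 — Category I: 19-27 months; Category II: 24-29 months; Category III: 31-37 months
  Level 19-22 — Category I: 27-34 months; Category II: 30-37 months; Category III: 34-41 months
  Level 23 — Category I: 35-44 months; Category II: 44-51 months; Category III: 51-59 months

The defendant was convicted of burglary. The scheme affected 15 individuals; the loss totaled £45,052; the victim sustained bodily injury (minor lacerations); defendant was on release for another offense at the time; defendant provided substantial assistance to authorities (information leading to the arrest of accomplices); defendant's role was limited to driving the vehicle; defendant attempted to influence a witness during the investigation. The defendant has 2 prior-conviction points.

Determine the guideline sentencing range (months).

Base offense level for burglary: 2.
S1 applies: 2 − 2 = 0.
S2 applies (level before this adjustment is 0 < 9, so +1): 0 + 1 = 1.
S3 applies (level before this adjustment is 1 < 3, so +1): 1 + 1 = 2.
S4 applies: 2 + 2 = 4.
S5 applies: 4 + 2 = 6.
S6 applies: 6 + 2 = 8.
S7 applies: 8 − 2 = 6.
Final offense level: 6.
Criminal history: 2 prior points → Category I (0-2).
Level 6 falls in the 3-10 band.
Grid: Level 3-10 × Category I = 6-15 months.

6-15 months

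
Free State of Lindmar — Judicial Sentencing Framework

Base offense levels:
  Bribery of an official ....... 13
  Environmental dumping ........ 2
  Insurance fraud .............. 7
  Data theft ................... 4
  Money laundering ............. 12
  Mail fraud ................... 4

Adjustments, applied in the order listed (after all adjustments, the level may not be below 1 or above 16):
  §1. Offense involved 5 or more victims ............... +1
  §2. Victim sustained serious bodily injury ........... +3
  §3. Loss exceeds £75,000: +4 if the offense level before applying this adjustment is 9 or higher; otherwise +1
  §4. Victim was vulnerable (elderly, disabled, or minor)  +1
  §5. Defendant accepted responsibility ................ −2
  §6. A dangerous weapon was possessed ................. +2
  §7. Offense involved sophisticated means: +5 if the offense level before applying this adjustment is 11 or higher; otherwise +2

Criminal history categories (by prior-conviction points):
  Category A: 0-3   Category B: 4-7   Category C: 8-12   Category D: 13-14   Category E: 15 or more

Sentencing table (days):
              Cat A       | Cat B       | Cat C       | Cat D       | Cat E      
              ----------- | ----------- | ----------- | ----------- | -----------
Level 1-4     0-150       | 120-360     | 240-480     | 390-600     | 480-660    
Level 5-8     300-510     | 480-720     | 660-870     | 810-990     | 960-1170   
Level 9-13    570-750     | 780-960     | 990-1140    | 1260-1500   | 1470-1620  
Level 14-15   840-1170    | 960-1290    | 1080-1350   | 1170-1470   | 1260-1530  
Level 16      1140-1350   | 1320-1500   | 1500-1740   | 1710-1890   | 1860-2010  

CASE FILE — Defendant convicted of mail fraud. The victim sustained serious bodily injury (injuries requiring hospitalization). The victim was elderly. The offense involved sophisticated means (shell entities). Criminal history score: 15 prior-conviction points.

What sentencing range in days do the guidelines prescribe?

Base offense level for mail fraud: 4.
§1 does not apply.
§2 applies: 4 + 3 = 7.
§4 applies: 7 + 1 = 8.
§5 does not apply.
§7 applies (level before this adjustment is 8 < 11, so +2): 8 + 2 = 10.
Final offense level: 10.
Criminal history: 15 prior points → Category E (15+).
Level 10 falls in the 9-13 band.
Grid: Level 9-13 × Category E = 1470-1620 days.

1470-1620 days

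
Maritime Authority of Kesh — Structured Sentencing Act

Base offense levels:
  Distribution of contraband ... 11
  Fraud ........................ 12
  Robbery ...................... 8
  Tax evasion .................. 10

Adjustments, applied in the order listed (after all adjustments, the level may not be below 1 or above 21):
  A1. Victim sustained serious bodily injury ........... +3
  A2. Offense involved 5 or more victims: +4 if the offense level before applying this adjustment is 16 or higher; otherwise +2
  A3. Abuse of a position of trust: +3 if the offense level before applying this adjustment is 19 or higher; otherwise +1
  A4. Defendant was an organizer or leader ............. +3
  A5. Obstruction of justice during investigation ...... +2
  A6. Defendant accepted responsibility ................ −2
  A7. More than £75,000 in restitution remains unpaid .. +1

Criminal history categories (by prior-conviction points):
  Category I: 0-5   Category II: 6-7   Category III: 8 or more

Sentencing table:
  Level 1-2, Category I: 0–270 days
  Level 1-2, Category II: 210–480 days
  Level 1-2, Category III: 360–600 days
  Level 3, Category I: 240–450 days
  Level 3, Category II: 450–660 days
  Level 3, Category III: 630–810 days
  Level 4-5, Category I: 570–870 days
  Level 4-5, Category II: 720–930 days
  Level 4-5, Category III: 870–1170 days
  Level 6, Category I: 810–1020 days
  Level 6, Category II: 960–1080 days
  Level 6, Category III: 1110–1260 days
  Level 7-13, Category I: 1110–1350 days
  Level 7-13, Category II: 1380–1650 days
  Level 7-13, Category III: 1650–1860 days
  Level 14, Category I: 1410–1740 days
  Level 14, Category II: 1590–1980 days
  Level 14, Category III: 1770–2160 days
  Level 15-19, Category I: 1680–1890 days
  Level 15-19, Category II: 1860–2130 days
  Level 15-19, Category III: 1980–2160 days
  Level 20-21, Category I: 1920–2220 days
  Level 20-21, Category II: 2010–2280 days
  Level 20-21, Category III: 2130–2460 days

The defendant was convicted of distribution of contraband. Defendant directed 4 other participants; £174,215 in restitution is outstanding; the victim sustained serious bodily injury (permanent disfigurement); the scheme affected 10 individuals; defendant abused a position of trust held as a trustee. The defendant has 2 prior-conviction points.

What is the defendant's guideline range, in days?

1920-2220 days

Base offense level for distribution of contraband: 11.
A1 applies: 11 + 3 = 14.
A2 applies (level before this adjustment is 14 < 16, so +2): 14 + 2 = 16.
A3 applies (level before this adjustment is 16 < 19, so +1): 16 + 1 = 17.
A4 applies: 17 + 3 = 20.
A5 does not apply.
A7 applies: 20 + 1 = 21.
Final offense level: 21.
Criminal history: 2 prior points → Category I (0-5).
Level 21 falls in the 20-21 band.
Grid: Level 20-21 × Category I = 1920-2220 days.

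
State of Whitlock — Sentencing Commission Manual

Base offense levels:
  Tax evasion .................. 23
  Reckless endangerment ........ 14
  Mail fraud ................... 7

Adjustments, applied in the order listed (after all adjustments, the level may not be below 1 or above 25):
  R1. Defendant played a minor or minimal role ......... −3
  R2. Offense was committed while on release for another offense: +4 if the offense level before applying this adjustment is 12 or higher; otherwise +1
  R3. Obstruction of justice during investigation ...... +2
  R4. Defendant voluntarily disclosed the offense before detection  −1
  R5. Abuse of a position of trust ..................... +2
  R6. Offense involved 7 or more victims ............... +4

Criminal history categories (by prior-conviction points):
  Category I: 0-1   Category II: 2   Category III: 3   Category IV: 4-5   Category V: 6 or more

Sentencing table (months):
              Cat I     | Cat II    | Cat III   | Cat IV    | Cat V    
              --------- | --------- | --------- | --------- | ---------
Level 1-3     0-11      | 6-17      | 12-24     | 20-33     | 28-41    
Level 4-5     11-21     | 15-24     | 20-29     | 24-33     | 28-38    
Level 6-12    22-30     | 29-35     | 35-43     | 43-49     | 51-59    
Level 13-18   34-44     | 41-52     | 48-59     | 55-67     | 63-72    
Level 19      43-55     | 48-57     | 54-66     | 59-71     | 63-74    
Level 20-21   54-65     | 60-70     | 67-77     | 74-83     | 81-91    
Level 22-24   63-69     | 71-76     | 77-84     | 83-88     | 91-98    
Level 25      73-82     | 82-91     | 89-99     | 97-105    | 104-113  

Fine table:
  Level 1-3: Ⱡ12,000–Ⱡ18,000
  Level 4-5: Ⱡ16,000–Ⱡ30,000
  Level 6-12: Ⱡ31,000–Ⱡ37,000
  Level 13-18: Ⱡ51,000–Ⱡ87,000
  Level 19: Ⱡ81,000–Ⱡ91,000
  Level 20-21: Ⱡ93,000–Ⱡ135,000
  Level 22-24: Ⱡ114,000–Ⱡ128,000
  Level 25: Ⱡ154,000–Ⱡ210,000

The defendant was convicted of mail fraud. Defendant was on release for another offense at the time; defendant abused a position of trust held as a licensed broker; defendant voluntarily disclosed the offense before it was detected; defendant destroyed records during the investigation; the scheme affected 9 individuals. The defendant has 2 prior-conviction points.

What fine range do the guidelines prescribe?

Base offense level for mail fraud: 7.
R2 applies (level before this adjustment is 7 < 12, so +1): 7 + 1 = 8.
R3 applies: 8 + 2 = 10.
R4 applies: 10 − 1 = 9.
R5 applies: 9 + 2 = 11.
R6 applies: 11 + 4 = 15.
Final offense level: 15.
Level 15 falls in the 13-18 band.
Fine table: Level 13-18 → Ⱡ51,000–Ⱡ87,000.

Ⱡ51,000–Ⱡ87,000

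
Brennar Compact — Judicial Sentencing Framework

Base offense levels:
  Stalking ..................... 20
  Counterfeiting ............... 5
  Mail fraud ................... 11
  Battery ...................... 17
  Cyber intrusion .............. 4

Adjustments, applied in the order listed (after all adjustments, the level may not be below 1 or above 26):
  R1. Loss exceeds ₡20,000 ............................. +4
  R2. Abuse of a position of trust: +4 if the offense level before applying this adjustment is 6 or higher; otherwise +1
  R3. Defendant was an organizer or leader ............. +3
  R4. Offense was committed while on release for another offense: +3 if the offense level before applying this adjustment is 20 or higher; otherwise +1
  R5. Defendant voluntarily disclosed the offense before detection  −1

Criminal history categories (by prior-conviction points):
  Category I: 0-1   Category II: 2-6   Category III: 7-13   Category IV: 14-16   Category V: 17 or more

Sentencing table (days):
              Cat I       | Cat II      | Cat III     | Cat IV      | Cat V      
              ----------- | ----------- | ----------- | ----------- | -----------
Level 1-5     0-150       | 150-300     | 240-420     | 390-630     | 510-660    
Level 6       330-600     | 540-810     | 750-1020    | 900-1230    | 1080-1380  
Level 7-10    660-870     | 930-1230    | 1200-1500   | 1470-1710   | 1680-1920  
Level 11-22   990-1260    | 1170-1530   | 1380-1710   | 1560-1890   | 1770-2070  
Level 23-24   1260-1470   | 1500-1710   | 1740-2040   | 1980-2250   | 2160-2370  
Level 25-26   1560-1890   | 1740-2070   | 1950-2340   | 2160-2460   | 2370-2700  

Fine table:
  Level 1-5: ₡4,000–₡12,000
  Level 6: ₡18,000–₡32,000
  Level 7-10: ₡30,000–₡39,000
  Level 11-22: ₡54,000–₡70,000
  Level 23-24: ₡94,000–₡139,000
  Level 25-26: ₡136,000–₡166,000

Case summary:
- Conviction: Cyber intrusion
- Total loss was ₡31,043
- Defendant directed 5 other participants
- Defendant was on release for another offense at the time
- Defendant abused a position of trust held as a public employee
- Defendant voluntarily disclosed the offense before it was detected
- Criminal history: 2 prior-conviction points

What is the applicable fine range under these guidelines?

₡54,000–₡70,000

Base offense level for cyber intrusion: 4.
R1 applies: 4 + 4 = 8.
R2 applies (level before this adjustment is 8 ≥ 6, so +4): 8 + 4 = 12.
R3 applies: 12 + 3 = 15.
R4 applies (level before this adjustment is 15 < 20, so +1): 15 + 1 = 16.
R5 applies: 16 − 1 = 15.
Final offense level: 15.
Level 15 falls in the 11-22 band.
Fine table: Level 11-22 → ₡54,000–₡70,000.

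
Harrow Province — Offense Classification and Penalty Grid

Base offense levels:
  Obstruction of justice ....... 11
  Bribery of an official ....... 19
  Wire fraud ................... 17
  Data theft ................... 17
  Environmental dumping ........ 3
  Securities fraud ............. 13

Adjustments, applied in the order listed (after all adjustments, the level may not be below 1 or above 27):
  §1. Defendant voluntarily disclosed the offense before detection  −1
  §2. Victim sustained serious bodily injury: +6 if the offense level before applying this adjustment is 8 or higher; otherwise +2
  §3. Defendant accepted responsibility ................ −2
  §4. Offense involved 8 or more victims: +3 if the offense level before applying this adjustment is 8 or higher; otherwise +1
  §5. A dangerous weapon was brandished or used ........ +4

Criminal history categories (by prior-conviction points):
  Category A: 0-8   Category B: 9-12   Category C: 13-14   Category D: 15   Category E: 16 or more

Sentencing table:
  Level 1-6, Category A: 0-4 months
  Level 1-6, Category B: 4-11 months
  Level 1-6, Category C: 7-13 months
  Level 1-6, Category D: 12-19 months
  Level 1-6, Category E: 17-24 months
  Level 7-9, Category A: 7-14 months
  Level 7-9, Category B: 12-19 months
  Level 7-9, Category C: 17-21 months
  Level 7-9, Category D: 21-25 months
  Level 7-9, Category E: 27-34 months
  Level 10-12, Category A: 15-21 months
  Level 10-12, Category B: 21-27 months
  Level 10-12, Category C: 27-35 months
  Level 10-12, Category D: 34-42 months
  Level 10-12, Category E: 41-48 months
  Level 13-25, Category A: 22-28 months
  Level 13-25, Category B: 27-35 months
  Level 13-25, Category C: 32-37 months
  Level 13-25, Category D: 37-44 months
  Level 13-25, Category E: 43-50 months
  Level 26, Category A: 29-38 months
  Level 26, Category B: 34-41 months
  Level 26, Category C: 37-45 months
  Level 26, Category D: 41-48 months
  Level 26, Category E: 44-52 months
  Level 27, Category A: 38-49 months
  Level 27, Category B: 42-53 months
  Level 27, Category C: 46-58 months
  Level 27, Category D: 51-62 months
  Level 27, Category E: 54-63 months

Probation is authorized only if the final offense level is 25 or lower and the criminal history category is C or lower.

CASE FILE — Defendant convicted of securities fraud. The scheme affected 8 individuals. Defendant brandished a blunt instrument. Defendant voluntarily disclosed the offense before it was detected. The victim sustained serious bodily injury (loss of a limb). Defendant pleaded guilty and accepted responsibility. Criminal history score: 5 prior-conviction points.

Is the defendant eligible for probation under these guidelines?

Yes

Base offense level for securities fraud: 13.
§1 applies: 13 − 1 = 12.
§2 applies (level before this adjustment is 12 ≥ 8, so +6): 12 + 6 = 18.
§3 applies: 18 − 2 = 16.
§4 applies (level before this adjustment is 16 ≥ 8, so +3): 16 + 3 = 19.
§5 applies: 19 + 4 = 23.
Final offense level: 23.
Criminal history: 5 prior points → Category A (0-8).
Level 23 falls in the 13-25 band.
Grid: Level 13-25 × Category A = 22-28 months.
Probation check: level 23 ≤ 25 and category A ≤ C → eligible.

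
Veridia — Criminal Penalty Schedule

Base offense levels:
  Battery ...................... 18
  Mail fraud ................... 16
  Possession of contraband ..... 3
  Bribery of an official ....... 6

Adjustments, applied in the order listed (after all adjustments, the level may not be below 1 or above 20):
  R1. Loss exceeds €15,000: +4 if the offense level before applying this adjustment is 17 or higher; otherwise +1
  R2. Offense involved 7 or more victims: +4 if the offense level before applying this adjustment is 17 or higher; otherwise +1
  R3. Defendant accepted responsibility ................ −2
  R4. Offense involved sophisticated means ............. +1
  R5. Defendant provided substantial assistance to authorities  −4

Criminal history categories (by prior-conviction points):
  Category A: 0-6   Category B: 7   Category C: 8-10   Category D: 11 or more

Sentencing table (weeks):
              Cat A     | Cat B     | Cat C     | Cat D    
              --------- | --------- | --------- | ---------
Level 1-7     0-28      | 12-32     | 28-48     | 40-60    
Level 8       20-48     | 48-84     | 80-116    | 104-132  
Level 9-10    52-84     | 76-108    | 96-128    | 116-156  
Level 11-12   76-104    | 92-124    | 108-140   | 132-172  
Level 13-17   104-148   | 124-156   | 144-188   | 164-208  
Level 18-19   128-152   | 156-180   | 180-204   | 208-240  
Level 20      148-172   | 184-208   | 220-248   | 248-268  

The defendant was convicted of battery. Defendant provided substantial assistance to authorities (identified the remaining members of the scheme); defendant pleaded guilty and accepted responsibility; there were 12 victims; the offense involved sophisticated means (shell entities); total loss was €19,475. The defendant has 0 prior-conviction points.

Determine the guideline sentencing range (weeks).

148-172 weeks

Base offense level for battery: 18.
R1 applies (level before this adjustment is 18 ≥ 17, so +4): 18 + 4 = 22.
R2 applies (level before this adjustment is 22 ≥ 17, so +4): 22 + 4 = 26.
R3 applies: 26 − 2 = 24.
R4 applies: 24 + 1 = 25.
R5 applies: 25 − 4 = 21.
Level 21 exceeds the maximum of 20; capped at 20.
Final offense level: 20.
Criminal history: 0 prior points → Category A (0-6).
Level 20 falls in the 20 band.
Grid: Level 20 × Category A = 148-172 weeks.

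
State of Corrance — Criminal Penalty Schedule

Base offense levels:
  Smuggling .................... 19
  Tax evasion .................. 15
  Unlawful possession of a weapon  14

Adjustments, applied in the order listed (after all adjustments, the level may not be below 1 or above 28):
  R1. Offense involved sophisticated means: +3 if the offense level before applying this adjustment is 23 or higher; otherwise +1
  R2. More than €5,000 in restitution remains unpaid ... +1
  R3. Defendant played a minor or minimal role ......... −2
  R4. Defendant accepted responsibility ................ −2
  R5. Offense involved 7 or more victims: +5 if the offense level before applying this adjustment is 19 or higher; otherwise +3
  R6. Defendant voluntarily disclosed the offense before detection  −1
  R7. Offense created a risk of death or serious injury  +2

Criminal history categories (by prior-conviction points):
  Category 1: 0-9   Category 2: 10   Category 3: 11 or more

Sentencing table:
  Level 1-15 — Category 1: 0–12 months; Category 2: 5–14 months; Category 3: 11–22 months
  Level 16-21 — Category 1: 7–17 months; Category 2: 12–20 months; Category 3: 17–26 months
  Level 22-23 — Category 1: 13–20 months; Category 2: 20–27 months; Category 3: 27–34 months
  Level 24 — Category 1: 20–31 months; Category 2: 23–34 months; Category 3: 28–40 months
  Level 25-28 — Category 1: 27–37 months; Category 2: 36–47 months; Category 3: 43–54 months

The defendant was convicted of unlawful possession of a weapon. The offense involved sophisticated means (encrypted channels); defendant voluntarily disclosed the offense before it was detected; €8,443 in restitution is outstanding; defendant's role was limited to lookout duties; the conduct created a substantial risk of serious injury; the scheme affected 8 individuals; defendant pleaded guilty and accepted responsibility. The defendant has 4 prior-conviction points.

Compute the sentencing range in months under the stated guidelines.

Base offense level for unlawful possession of a weapon: 14.
R1 applies (level before this adjustment is 14 < 23, so +1): 14 + 1 = 15.
R2 applies: 15 + 1 = 16.
R3 applies: 16 − 2 = 14.
R4 applies: 14 − 2 = 12.
R5 applies (level before this adjustment is 12 < 19, so +3): 12 + 3 = 15.
R6 applies: 15 − 1 = 14.
R7 applies: 14 + 2 = 16.
Final offense level: 16.
Criminal history: 4 prior points → Category 1 (0-9).
Level 16 falls in the 16-21 band.
Grid: Level 16-21 × Category 1 = 7-17 months.

7-17 months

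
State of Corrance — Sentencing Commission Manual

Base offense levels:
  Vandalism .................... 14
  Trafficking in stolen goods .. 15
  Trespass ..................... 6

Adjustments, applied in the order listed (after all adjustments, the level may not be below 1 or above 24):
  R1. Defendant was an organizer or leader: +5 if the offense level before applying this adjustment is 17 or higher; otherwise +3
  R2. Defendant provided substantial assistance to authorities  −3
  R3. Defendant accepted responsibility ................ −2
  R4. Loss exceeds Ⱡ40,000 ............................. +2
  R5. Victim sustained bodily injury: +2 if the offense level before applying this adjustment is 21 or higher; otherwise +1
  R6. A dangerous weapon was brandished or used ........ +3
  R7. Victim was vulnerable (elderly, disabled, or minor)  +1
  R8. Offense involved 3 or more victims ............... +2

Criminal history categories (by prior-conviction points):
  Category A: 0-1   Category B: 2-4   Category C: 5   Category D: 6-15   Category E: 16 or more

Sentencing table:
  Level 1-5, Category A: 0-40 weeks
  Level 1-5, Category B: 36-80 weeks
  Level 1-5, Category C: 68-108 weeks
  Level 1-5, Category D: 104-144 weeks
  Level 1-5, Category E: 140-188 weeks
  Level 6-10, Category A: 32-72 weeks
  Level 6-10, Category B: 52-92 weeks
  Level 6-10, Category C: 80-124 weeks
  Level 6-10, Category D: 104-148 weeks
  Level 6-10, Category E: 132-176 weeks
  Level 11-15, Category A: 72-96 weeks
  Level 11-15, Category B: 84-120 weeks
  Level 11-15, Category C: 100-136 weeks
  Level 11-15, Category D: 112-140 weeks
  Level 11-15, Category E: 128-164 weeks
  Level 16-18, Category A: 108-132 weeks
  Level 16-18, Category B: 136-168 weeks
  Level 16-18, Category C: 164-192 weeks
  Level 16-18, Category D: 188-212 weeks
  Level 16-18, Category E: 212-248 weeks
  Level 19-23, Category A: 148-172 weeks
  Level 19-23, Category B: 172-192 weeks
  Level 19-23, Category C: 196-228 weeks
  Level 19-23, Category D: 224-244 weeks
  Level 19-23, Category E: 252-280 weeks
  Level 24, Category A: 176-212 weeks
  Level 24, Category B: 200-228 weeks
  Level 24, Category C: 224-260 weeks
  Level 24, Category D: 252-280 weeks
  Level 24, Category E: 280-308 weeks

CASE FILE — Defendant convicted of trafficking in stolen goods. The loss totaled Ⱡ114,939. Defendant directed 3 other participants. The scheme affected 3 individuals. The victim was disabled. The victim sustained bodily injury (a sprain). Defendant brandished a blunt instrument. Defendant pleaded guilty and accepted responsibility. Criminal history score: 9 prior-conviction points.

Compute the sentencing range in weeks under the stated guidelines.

Base offense level for trafficking in stolen goods: 15.
R1 applies (level before this adjustment is 15 < 17, so +3): 15 + 3 = 18.
R2 does not apply.
R3 applies: 18 − 2 = 16.
R4 applies: 16 + 2 = 18.
R5 applies (level before this adjustment is 18 < 21, so +1): 18 + 1 = 19.
R6 applies: 19 + 3 = 22.
R7 applies: 22 + 1 = 23.
R8 applies: 23 + 2 = 25.
Level 25 exceeds the maximum of 24; capped at 24.
Final offense level: 24.
Criminal history: 9 prior points → Category D (6-15).
Level 24 falls in the 24 band.
Grid: Level 24 × Category D = 252-280 weeks.

252-280 weeks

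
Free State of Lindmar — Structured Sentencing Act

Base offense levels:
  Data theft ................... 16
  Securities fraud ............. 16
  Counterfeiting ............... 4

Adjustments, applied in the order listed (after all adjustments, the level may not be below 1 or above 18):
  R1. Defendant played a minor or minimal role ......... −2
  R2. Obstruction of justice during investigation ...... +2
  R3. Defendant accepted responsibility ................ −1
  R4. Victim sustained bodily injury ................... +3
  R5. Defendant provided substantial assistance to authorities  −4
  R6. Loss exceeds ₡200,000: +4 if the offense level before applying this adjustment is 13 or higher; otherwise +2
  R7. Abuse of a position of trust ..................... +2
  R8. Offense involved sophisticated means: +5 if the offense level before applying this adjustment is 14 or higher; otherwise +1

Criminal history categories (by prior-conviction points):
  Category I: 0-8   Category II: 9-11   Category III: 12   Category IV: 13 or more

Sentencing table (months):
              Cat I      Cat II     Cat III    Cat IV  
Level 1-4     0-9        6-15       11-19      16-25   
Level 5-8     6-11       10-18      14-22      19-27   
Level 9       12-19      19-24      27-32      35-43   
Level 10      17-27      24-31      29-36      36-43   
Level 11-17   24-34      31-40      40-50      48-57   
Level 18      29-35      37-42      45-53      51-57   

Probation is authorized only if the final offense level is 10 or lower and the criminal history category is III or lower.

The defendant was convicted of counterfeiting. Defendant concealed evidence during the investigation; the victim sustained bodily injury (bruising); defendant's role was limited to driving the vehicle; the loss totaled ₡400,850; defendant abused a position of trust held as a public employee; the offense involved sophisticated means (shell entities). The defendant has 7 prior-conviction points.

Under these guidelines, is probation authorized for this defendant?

Base offense level for counterfeiting: 4.
R1 applies: 4 − 2 = 2.
R2 applies: 2 + 2 = 4.
R3 does not apply.
R4 applies: 4 + 3 = 7.
R6 applies (level before this adjustment is 7 < 13, so +2): 7 + 2 = 9.
R7 applies: 9 + 2 = 11.
R8 applies (level before this adjustment is 11 < 14, so +1): 11 + 1 = 12.
Final offense level: 12.
Criminal history: 7 prior points → Category I (0-8).
Level 12 falls in the 11-17 band.
Grid: Level 11-17 × Category I = 24-34 months.
Probation check: level 12 > 10 and category I ≤ III → not eligible.

No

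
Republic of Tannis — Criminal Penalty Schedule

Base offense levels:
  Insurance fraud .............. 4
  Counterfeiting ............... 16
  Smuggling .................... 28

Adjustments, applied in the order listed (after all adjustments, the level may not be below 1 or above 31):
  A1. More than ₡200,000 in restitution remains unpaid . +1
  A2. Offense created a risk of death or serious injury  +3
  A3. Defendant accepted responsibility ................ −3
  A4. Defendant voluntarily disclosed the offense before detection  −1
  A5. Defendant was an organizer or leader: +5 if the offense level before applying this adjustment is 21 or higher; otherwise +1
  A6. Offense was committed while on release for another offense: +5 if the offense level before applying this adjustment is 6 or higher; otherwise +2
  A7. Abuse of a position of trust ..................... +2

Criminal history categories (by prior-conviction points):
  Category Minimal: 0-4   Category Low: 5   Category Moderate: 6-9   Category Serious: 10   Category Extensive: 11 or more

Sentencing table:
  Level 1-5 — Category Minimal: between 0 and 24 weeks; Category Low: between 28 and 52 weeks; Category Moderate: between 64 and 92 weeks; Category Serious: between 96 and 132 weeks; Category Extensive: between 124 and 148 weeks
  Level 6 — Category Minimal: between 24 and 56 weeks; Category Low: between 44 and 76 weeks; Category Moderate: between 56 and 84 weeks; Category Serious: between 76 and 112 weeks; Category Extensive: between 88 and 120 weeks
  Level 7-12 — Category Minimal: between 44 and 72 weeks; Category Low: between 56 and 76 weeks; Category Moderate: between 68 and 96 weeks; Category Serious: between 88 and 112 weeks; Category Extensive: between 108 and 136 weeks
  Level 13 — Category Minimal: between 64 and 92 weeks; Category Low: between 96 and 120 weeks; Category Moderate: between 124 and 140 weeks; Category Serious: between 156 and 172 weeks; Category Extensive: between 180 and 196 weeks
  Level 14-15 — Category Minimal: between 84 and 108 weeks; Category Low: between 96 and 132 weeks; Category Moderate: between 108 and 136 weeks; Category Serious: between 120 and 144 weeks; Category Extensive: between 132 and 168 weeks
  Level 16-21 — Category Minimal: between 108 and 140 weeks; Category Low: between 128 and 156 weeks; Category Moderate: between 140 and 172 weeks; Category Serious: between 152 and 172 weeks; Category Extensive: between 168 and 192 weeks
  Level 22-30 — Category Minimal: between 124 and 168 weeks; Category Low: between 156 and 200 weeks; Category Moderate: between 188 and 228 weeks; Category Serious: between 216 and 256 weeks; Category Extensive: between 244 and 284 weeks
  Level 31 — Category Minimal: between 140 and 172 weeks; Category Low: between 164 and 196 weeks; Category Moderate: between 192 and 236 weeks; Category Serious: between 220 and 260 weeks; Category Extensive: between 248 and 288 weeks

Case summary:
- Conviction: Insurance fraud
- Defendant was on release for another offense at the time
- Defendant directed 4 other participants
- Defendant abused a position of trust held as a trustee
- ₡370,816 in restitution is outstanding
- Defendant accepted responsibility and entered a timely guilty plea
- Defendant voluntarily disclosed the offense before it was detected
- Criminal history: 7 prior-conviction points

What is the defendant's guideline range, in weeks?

56-84 weeks

Base offense level for insurance fraud: 4.
A1 applies: 4 + 1 = 5.
A2 does not apply.
A3 applies: 5 − 3 = 2.
A4 applies: 2 − 1 = 1.
A5 applies (level before this adjustment is 1 < 21, so +1): 1 + 1 = 2.
A6 applies (level before this adjustment is 2 < 6, so +2): 2 + 2 = 4.
A7 applies: 4 + 2 = 6.
Final offense level: 6.
Criminal history: 7 prior points → Category Moderate (6-9).
Level 6 falls in the 6 band.
Grid: Level 6 × Category Moderate = 56-84 weeks.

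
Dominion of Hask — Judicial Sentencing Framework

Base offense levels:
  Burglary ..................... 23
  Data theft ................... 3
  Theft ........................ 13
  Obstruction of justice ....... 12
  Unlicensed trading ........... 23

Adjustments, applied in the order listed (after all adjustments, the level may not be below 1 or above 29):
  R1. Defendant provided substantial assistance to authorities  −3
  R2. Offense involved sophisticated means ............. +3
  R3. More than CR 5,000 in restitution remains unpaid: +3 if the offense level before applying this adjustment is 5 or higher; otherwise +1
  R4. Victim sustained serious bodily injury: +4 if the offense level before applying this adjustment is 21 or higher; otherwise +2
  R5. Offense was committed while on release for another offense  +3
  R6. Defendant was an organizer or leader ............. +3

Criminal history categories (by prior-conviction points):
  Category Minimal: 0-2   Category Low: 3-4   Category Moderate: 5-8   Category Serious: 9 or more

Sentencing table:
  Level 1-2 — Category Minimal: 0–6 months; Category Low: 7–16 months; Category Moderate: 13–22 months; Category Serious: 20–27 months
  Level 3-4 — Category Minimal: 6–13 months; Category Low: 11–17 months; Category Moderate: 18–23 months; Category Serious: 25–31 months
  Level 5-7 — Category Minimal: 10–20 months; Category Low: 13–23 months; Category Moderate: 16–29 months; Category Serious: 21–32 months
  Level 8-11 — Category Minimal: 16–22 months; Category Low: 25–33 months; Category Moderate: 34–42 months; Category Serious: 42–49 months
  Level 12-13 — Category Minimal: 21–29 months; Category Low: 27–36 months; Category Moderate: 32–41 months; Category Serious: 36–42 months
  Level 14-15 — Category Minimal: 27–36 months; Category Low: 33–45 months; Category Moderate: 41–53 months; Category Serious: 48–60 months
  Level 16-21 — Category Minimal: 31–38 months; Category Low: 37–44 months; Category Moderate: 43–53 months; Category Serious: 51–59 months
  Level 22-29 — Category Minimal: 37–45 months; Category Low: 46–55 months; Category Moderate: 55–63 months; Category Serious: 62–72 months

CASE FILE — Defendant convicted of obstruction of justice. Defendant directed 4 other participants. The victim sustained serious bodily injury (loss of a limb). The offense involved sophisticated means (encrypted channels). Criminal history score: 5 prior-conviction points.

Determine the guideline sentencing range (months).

43-53 months

Base offense level for obstruction of justice: 12.
R2 applies: 12 + 3 = 15.
R3 does not apply.
R4 applies (level before this adjustment is 15 < 21, so +2): 15 + 2 = 17.
R6 applies: 17 + 3 = 20.
Final offense level: 20.
Criminal history: 5 prior points → Category Moderate (5-8).
Level 20 falls in the 16-21 band.
Grid: Level 16-21 × Category Moderate = 43-53 months.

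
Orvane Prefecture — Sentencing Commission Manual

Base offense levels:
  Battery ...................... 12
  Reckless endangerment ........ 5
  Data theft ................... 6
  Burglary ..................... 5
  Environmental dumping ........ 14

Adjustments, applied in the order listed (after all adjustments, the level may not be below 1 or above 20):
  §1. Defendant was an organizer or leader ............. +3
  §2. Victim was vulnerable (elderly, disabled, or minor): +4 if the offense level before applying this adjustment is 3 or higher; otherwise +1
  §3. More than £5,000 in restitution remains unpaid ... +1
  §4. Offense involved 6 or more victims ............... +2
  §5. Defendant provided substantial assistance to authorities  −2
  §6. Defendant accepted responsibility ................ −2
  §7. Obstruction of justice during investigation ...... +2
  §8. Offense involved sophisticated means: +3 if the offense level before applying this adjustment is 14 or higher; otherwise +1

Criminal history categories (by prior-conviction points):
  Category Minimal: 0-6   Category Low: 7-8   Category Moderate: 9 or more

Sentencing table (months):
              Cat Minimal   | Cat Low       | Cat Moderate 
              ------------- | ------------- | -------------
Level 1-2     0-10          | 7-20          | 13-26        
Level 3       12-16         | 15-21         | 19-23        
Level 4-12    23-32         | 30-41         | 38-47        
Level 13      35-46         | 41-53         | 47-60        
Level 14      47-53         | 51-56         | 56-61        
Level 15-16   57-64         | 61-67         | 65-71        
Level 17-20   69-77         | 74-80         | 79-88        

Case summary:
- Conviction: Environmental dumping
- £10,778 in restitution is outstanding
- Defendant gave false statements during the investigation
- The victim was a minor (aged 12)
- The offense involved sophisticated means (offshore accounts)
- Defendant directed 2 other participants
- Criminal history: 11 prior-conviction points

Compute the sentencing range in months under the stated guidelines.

79-88 months

Base offense level for environmental dumping: 14.
§1 applies: 14 + 3 = 17.
§2 applies (level before this adjustment is 17 ≥ 3, so +4): 17 + 4 = 21.
§3 applies: 21 + 1 = 22.
§5 does not apply.
§7 applies: 22 + 2 = 24.
§8 applies (level before this adjustment is 24 ≥ 14, so +3): 24 + 3 = 27.
Level 27 exceeds the maximum of 20; capped at 20.
Final offense level: 20.
Criminal history: 11 prior points → Category Moderate (9+).
Level 20 falls in the 17-20 band.
Grid: Level 17-20 × Category Moderate = 79-88 months.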